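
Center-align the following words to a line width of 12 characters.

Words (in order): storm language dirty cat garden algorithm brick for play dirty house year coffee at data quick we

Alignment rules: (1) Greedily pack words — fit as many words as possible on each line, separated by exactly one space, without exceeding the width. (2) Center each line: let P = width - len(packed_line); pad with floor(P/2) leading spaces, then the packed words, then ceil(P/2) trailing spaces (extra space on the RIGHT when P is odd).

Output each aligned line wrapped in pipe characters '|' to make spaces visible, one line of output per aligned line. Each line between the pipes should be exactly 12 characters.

Line 1: ['storm'] (min_width=5, slack=7)
Line 2: ['language'] (min_width=8, slack=4)
Line 3: ['dirty', 'cat'] (min_width=9, slack=3)
Line 4: ['garden'] (min_width=6, slack=6)
Line 5: ['algorithm'] (min_width=9, slack=3)
Line 6: ['brick', 'for'] (min_width=9, slack=3)
Line 7: ['play', 'dirty'] (min_width=10, slack=2)
Line 8: ['house', 'year'] (min_width=10, slack=2)
Line 9: ['coffee', 'at'] (min_width=9, slack=3)
Line 10: ['data', 'quick'] (min_width=10, slack=2)
Line 11: ['we'] (min_width=2, slack=10)

Answer: |   storm    |
|  language  |
| dirty cat  |
|   garden   |
| algorithm  |
| brick for  |
| play dirty |
| house year |
| coffee at  |
| data quick |
|     we     |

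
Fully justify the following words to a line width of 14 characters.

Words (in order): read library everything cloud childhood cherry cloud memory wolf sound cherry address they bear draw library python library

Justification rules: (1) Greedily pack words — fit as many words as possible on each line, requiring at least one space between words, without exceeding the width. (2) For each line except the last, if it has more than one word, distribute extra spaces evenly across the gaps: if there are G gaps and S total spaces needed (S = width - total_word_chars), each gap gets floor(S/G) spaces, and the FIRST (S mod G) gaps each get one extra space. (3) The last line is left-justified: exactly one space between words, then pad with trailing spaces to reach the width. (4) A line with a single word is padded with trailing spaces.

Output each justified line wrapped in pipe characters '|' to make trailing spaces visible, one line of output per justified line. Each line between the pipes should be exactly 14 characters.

Answer: |read   library|
|everything    |
|cloud         |
|childhood     |
|cherry   cloud|
|memory    wolf|
|sound   cherry|
|address   they|
|bear      draw|
|library python|
|library       |

Derivation:
Line 1: ['read', 'library'] (min_width=12, slack=2)
Line 2: ['everything'] (min_width=10, slack=4)
Line 3: ['cloud'] (min_width=5, slack=9)
Line 4: ['childhood'] (min_width=9, slack=5)
Line 5: ['cherry', 'cloud'] (min_width=12, slack=2)
Line 6: ['memory', 'wolf'] (min_width=11, slack=3)
Line 7: ['sound', 'cherry'] (min_width=12, slack=2)
Line 8: ['address', 'they'] (min_width=12, slack=2)
Line 9: ['bear', 'draw'] (min_width=9, slack=5)
Line 10: ['library', 'python'] (min_width=14, slack=0)
Line 11: ['library'] (min_width=7, slack=7)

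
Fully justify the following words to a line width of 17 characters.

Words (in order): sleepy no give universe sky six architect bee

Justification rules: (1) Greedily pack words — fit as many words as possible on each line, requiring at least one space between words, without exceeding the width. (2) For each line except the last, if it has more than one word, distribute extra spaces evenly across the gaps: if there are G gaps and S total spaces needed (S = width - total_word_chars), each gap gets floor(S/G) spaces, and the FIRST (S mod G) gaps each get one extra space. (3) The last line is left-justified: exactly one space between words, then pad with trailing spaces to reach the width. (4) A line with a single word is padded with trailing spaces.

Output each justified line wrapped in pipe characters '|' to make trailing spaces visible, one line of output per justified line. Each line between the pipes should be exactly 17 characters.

Line 1: ['sleepy', 'no', 'give'] (min_width=14, slack=3)
Line 2: ['universe', 'sky', 'six'] (min_width=16, slack=1)
Line 3: ['architect', 'bee'] (min_width=13, slack=4)

Answer: |sleepy   no  give|
|universe  sky six|
|architect bee    |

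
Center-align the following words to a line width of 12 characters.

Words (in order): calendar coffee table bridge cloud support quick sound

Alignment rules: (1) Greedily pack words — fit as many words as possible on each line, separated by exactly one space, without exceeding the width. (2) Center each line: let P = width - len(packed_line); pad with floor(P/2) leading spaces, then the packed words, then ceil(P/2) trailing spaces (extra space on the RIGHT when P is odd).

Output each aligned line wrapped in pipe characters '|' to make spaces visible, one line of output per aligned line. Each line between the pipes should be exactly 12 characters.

Line 1: ['calendar'] (min_width=8, slack=4)
Line 2: ['coffee', 'table'] (min_width=12, slack=0)
Line 3: ['bridge', 'cloud'] (min_width=12, slack=0)
Line 4: ['support'] (min_width=7, slack=5)
Line 5: ['quick', 'sound'] (min_width=11, slack=1)

Answer: |  calendar  |
|coffee table|
|bridge cloud|
|  support   |
|quick sound |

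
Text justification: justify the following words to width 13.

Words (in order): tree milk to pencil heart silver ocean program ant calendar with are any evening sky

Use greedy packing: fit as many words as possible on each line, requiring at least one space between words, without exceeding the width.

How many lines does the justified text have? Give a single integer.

Line 1: ['tree', 'milk', 'to'] (min_width=12, slack=1)
Line 2: ['pencil', 'heart'] (min_width=12, slack=1)
Line 3: ['silver', 'ocean'] (min_width=12, slack=1)
Line 4: ['program', 'ant'] (min_width=11, slack=2)
Line 5: ['calendar', 'with'] (min_width=13, slack=0)
Line 6: ['are', 'any'] (min_width=7, slack=6)
Line 7: ['evening', 'sky'] (min_width=11, slack=2)
Total lines: 7

Answer: 7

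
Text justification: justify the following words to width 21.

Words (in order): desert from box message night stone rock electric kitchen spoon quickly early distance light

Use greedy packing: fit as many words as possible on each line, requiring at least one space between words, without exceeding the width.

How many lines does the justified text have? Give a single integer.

Line 1: ['desert', 'from', 'box'] (min_width=15, slack=6)
Line 2: ['message', 'night', 'stone'] (min_width=19, slack=2)
Line 3: ['rock', 'electric', 'kitchen'] (min_width=21, slack=0)
Line 4: ['spoon', 'quickly', 'early'] (min_width=19, slack=2)
Line 5: ['distance', 'light'] (min_width=14, slack=7)
Total lines: 5

Answer: 5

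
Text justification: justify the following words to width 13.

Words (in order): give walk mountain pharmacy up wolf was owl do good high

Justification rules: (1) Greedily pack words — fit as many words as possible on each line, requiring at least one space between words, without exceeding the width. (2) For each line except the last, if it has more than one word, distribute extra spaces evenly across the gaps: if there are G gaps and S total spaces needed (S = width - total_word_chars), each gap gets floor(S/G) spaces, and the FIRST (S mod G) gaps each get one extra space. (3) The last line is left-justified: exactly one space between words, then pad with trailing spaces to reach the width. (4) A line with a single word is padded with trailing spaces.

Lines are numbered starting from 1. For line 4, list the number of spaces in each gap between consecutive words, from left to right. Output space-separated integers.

Answer: 2 1

Derivation:
Line 1: ['give', 'walk'] (min_width=9, slack=4)
Line 2: ['mountain'] (min_width=8, slack=5)
Line 3: ['pharmacy', 'up'] (min_width=11, slack=2)
Line 4: ['wolf', 'was', 'owl'] (min_width=12, slack=1)
Line 5: ['do', 'good', 'high'] (min_width=12, slack=1)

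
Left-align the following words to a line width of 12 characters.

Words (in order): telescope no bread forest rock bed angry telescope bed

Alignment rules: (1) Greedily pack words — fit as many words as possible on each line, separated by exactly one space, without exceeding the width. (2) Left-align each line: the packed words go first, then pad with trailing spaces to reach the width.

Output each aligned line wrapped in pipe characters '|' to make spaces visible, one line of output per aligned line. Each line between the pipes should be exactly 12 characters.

Answer: |telescope no|
|bread forest|
|rock bed    |
|angry       |
|telescope   |
|bed         |

Derivation:
Line 1: ['telescope', 'no'] (min_width=12, slack=0)
Line 2: ['bread', 'forest'] (min_width=12, slack=0)
Line 3: ['rock', 'bed'] (min_width=8, slack=4)
Line 4: ['angry'] (min_width=5, slack=7)
Line 5: ['telescope'] (min_width=9, slack=3)
Line 6: ['bed'] (min_width=3, slack=9)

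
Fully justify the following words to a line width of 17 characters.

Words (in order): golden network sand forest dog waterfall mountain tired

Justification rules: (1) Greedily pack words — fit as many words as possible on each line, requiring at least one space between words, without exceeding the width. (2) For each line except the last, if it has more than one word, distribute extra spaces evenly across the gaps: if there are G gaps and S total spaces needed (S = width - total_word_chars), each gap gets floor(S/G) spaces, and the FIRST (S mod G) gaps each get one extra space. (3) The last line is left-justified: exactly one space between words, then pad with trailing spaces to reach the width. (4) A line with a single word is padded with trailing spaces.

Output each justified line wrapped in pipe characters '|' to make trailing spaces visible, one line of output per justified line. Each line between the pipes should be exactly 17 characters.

Line 1: ['golden', 'network'] (min_width=14, slack=3)
Line 2: ['sand', 'forest', 'dog'] (min_width=15, slack=2)
Line 3: ['waterfall'] (min_width=9, slack=8)
Line 4: ['mountain', 'tired'] (min_width=14, slack=3)

Answer: |golden    network|
|sand  forest  dog|
|waterfall        |
|mountain tired   |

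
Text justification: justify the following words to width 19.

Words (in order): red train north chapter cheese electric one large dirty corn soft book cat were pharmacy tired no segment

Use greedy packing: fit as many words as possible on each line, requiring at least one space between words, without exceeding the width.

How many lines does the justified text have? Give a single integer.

Answer: 7

Derivation:
Line 1: ['red', 'train', 'north'] (min_width=15, slack=4)
Line 2: ['chapter', 'cheese'] (min_width=14, slack=5)
Line 3: ['electric', 'one', 'large'] (min_width=18, slack=1)
Line 4: ['dirty', 'corn', 'soft'] (min_width=15, slack=4)
Line 5: ['book', 'cat', 'were'] (min_width=13, slack=6)
Line 6: ['pharmacy', 'tired', 'no'] (min_width=17, slack=2)
Line 7: ['segment'] (min_width=7, slack=12)
Total lines: 7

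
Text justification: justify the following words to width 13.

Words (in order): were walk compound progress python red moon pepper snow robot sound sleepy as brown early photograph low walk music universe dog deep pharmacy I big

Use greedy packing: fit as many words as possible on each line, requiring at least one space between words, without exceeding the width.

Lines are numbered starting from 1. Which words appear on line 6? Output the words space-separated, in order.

Answer: snow robot

Derivation:
Line 1: ['were', 'walk'] (min_width=9, slack=4)
Line 2: ['compound'] (min_width=8, slack=5)
Line 3: ['progress'] (min_width=8, slack=5)
Line 4: ['python', 'red'] (min_width=10, slack=3)
Line 5: ['moon', 'pepper'] (min_width=11, slack=2)
Line 6: ['snow', 'robot'] (min_width=10, slack=3)
Line 7: ['sound', 'sleepy'] (min_width=12, slack=1)
Line 8: ['as', 'brown'] (min_width=8, slack=5)
Line 9: ['early'] (min_width=5, slack=8)
Line 10: ['photograph'] (min_width=10, slack=3)
Line 11: ['low', 'walk'] (min_width=8, slack=5)
Line 12: ['music'] (min_width=5, slack=8)
Line 13: ['universe', 'dog'] (min_width=12, slack=1)
Line 14: ['deep', 'pharmacy'] (min_width=13, slack=0)
Line 15: ['I', 'big'] (min_width=5, slack=8)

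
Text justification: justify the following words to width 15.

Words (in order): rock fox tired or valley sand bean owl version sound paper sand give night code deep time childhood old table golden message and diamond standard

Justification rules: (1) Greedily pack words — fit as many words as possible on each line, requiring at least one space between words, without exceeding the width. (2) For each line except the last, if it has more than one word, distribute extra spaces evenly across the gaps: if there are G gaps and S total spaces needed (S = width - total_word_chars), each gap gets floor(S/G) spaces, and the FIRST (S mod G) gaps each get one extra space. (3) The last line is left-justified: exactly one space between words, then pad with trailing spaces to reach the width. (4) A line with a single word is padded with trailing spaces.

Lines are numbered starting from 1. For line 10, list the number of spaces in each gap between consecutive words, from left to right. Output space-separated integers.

Line 1: ['rock', 'fox', 'tired'] (min_width=14, slack=1)
Line 2: ['or', 'valley', 'sand'] (min_width=14, slack=1)
Line 3: ['bean', 'owl'] (min_width=8, slack=7)
Line 4: ['version', 'sound'] (min_width=13, slack=2)
Line 5: ['paper', 'sand', 'give'] (min_width=15, slack=0)
Line 6: ['night', 'code', 'deep'] (min_width=15, slack=0)
Line 7: ['time', 'childhood'] (min_width=14, slack=1)
Line 8: ['old', 'table'] (min_width=9, slack=6)
Line 9: ['golden', 'message'] (min_width=14, slack=1)
Line 10: ['and', 'diamond'] (min_width=11, slack=4)
Line 11: ['standard'] (min_width=8, slack=7)

Answer: 5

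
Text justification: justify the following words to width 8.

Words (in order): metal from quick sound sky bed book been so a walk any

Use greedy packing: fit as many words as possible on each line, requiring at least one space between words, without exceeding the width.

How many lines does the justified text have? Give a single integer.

Answer: 9

Derivation:
Line 1: ['metal'] (min_width=5, slack=3)
Line 2: ['from'] (min_width=4, slack=4)
Line 3: ['quick'] (min_width=5, slack=3)
Line 4: ['sound'] (min_width=5, slack=3)
Line 5: ['sky', 'bed'] (min_width=7, slack=1)
Line 6: ['book'] (min_width=4, slack=4)
Line 7: ['been', 'so'] (min_width=7, slack=1)
Line 8: ['a', 'walk'] (min_width=6, slack=2)
Line 9: ['any'] (min_width=3, slack=5)
Total lines: 9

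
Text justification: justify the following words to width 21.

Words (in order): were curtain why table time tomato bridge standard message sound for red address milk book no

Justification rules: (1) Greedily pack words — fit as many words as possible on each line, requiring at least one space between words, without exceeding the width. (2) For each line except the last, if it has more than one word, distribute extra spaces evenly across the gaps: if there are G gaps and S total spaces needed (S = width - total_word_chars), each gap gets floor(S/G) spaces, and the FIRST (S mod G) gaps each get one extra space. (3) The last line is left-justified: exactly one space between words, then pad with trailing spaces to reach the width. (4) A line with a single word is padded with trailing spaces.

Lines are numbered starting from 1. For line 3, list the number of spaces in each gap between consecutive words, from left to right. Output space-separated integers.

Answer: 7

Derivation:
Line 1: ['were', 'curtain', 'why'] (min_width=16, slack=5)
Line 2: ['table', 'time', 'tomato'] (min_width=17, slack=4)
Line 3: ['bridge', 'standard'] (min_width=15, slack=6)
Line 4: ['message', 'sound', 'for', 'red'] (min_width=21, slack=0)
Line 5: ['address', 'milk', 'book', 'no'] (min_width=20, slack=1)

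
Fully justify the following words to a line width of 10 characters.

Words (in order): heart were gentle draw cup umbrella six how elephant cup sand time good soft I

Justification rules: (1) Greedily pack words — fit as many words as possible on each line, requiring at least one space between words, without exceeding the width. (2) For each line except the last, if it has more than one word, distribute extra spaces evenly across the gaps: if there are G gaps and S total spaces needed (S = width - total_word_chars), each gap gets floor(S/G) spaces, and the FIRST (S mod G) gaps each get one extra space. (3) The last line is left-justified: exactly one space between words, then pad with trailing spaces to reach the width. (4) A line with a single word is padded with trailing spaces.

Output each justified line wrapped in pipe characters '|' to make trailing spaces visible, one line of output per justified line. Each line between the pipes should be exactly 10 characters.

Answer: |heart were|
|gentle    |
|draw   cup|
|umbrella  |
|six    how|
|elephant  |
|cup   sand|
|time  good|
|soft I    |

Derivation:
Line 1: ['heart', 'were'] (min_width=10, slack=0)
Line 2: ['gentle'] (min_width=6, slack=4)
Line 3: ['draw', 'cup'] (min_width=8, slack=2)
Line 4: ['umbrella'] (min_width=8, slack=2)
Line 5: ['six', 'how'] (min_width=7, slack=3)
Line 6: ['elephant'] (min_width=8, slack=2)
Line 7: ['cup', 'sand'] (min_width=8, slack=2)
Line 8: ['time', 'good'] (min_width=9, slack=1)
Line 9: ['soft', 'I'] (min_width=6, slack=4)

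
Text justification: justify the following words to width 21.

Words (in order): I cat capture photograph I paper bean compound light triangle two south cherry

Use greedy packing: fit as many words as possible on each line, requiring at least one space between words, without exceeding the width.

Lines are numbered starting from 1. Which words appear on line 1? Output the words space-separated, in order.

Answer: I cat capture

Derivation:
Line 1: ['I', 'cat', 'capture'] (min_width=13, slack=8)
Line 2: ['photograph', 'I', 'paper'] (min_width=18, slack=3)
Line 3: ['bean', 'compound', 'light'] (min_width=19, slack=2)
Line 4: ['triangle', 'two', 'south'] (min_width=18, slack=3)
Line 5: ['cherry'] (min_width=6, slack=15)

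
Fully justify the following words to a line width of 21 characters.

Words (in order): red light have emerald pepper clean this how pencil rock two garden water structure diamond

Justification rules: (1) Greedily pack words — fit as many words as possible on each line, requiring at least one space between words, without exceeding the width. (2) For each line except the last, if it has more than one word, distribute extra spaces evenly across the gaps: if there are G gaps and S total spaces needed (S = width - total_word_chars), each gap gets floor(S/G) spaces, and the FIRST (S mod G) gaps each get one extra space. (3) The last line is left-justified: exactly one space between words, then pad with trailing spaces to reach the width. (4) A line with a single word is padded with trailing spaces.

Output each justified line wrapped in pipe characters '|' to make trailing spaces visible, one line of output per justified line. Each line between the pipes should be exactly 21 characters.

Answer: |red     light    have|
|emerald  pepper clean|
|this  how pencil rock|
|two    garden   water|
|structure diamond    |

Derivation:
Line 1: ['red', 'light', 'have'] (min_width=14, slack=7)
Line 2: ['emerald', 'pepper', 'clean'] (min_width=20, slack=1)
Line 3: ['this', 'how', 'pencil', 'rock'] (min_width=20, slack=1)
Line 4: ['two', 'garden', 'water'] (min_width=16, slack=5)
Line 5: ['structure', 'diamond'] (min_width=17, slack=4)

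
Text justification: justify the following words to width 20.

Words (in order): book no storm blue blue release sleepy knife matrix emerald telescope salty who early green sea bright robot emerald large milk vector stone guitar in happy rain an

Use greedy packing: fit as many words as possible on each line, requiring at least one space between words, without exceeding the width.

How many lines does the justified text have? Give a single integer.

Answer: 9

Derivation:
Line 1: ['book', 'no', 'storm', 'blue'] (min_width=18, slack=2)
Line 2: ['blue', 'release', 'sleepy'] (min_width=19, slack=1)
Line 3: ['knife', 'matrix', 'emerald'] (min_width=20, slack=0)
Line 4: ['telescope', 'salty', 'who'] (min_width=19, slack=1)
Line 5: ['early', 'green', 'sea'] (min_width=15, slack=5)
Line 6: ['bright', 'robot', 'emerald'] (min_width=20, slack=0)
Line 7: ['large', 'milk', 'vector'] (min_width=17, slack=3)
Line 8: ['stone', 'guitar', 'in'] (min_width=15, slack=5)
Line 9: ['happy', 'rain', 'an'] (min_width=13, slack=7)
Total lines: 9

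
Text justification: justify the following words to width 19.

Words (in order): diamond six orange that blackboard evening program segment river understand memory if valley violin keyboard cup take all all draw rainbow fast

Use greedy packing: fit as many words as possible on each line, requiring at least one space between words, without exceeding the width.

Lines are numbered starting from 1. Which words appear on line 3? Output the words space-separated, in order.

Line 1: ['diamond', 'six', 'orange'] (min_width=18, slack=1)
Line 2: ['that', 'blackboard'] (min_width=15, slack=4)
Line 3: ['evening', 'program'] (min_width=15, slack=4)
Line 4: ['segment', 'river'] (min_width=13, slack=6)
Line 5: ['understand', 'memory'] (min_width=17, slack=2)
Line 6: ['if', 'valley', 'violin'] (min_width=16, slack=3)
Line 7: ['keyboard', 'cup', 'take'] (min_width=17, slack=2)
Line 8: ['all', 'all', 'draw'] (min_width=12, slack=7)
Line 9: ['rainbow', 'fast'] (min_width=12, slack=7)

Answer: evening program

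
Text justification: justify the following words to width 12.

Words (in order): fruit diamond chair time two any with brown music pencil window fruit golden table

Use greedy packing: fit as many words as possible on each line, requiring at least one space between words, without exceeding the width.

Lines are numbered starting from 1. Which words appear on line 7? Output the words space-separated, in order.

Answer: window fruit

Derivation:
Line 1: ['fruit'] (min_width=5, slack=7)
Line 2: ['diamond'] (min_width=7, slack=5)
Line 3: ['chair', 'time'] (min_width=10, slack=2)
Line 4: ['two', 'any', 'with'] (min_width=12, slack=0)
Line 5: ['brown', 'music'] (min_width=11, slack=1)
Line 6: ['pencil'] (min_width=6, slack=6)
Line 7: ['window', 'fruit'] (min_width=12, slack=0)
Line 8: ['golden', 'table'] (min_width=12, slack=0)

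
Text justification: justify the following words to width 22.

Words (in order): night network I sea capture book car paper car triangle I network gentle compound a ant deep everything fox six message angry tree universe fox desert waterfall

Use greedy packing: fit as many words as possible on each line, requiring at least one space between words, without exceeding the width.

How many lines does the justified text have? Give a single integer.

Line 1: ['night', 'network', 'I', 'sea'] (min_width=19, slack=3)
Line 2: ['capture', 'book', 'car', 'paper'] (min_width=22, slack=0)
Line 3: ['car', 'triangle', 'I', 'network'] (min_width=22, slack=0)
Line 4: ['gentle', 'compound', 'a', 'ant'] (min_width=21, slack=1)
Line 5: ['deep', 'everything', 'fox'] (min_width=19, slack=3)
Line 6: ['six', 'message', 'angry', 'tree'] (min_width=22, slack=0)
Line 7: ['universe', 'fox', 'desert'] (min_width=19, slack=3)
Line 8: ['waterfall'] (min_width=9, slack=13)
Total lines: 8

Answer: 8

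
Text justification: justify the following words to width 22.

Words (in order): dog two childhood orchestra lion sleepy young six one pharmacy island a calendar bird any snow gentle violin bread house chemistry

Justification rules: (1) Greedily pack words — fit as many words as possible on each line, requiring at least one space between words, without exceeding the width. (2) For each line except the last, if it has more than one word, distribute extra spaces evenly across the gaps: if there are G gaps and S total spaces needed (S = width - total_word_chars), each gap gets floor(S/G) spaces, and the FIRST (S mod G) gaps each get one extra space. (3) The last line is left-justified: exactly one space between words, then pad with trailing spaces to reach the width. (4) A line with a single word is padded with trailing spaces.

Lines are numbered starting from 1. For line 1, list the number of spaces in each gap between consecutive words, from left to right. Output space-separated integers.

Line 1: ['dog', 'two', 'childhood'] (min_width=17, slack=5)
Line 2: ['orchestra', 'lion', 'sleepy'] (min_width=21, slack=1)
Line 3: ['young', 'six', 'one', 'pharmacy'] (min_width=22, slack=0)
Line 4: ['island', 'a', 'calendar', 'bird'] (min_width=22, slack=0)
Line 5: ['any', 'snow', 'gentle', 'violin'] (min_width=22, slack=0)
Line 6: ['bread', 'house', 'chemistry'] (min_width=21, slack=1)

Answer: 4 3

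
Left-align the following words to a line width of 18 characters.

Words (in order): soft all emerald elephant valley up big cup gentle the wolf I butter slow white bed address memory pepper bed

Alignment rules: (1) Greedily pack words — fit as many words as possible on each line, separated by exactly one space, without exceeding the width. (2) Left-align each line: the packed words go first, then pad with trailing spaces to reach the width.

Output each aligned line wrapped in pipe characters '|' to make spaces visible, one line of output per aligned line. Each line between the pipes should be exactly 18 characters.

Line 1: ['soft', 'all', 'emerald'] (min_width=16, slack=2)
Line 2: ['elephant', 'valley', 'up'] (min_width=18, slack=0)
Line 3: ['big', 'cup', 'gentle', 'the'] (min_width=18, slack=0)
Line 4: ['wolf', 'I', 'butter', 'slow'] (min_width=18, slack=0)
Line 5: ['white', 'bed', 'address'] (min_width=17, slack=1)
Line 6: ['memory', 'pepper', 'bed'] (min_width=17, slack=1)

Answer: |soft all emerald  |
|elephant valley up|
|big cup gentle the|
|wolf I butter slow|
|white bed address |
|memory pepper bed |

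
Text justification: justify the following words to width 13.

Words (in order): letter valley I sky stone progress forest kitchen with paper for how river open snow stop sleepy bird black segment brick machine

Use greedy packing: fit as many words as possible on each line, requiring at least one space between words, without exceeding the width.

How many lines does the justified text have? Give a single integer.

Line 1: ['letter', 'valley'] (min_width=13, slack=0)
Line 2: ['I', 'sky', 'stone'] (min_width=11, slack=2)
Line 3: ['progress'] (min_width=8, slack=5)
Line 4: ['forest'] (min_width=6, slack=7)
Line 5: ['kitchen', 'with'] (min_width=12, slack=1)
Line 6: ['paper', 'for', 'how'] (min_width=13, slack=0)
Line 7: ['river', 'open'] (min_width=10, slack=3)
Line 8: ['snow', 'stop'] (min_width=9, slack=4)
Line 9: ['sleepy', 'bird'] (min_width=11, slack=2)
Line 10: ['black', 'segment'] (min_width=13, slack=0)
Line 11: ['brick', 'machine'] (min_width=13, slack=0)
Total lines: 11

Answer: 11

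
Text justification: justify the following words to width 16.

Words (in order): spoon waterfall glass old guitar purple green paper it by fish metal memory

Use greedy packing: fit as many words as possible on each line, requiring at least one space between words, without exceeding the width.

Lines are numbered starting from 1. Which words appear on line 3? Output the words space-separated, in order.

Line 1: ['spoon', 'waterfall'] (min_width=15, slack=1)
Line 2: ['glass', 'old', 'guitar'] (min_width=16, slack=0)
Line 3: ['purple', 'green'] (min_width=12, slack=4)
Line 4: ['paper', 'it', 'by', 'fish'] (min_width=16, slack=0)
Line 5: ['metal', 'memory'] (min_width=12, slack=4)

Answer: purple green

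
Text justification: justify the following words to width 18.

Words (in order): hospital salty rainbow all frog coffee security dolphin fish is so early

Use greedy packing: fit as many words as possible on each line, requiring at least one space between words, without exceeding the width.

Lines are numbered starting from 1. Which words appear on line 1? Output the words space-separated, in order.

Answer: hospital salty

Derivation:
Line 1: ['hospital', 'salty'] (min_width=14, slack=4)
Line 2: ['rainbow', 'all', 'frog'] (min_width=16, slack=2)
Line 3: ['coffee', 'security'] (min_width=15, slack=3)
Line 4: ['dolphin', 'fish', 'is', 'so'] (min_width=18, slack=0)
Line 5: ['early'] (min_width=5, slack=13)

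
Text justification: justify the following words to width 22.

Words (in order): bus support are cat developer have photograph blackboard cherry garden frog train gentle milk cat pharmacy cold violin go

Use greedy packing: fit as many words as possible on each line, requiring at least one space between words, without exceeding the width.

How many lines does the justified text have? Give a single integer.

Answer: 7

Derivation:
Line 1: ['bus', 'support', 'are', 'cat'] (min_width=19, slack=3)
Line 2: ['developer', 'have'] (min_width=14, slack=8)
Line 3: ['photograph', 'blackboard'] (min_width=21, slack=1)
Line 4: ['cherry', 'garden', 'frog'] (min_width=18, slack=4)
Line 5: ['train', 'gentle', 'milk', 'cat'] (min_width=21, slack=1)
Line 6: ['pharmacy', 'cold', 'violin'] (min_width=20, slack=2)
Line 7: ['go'] (min_width=2, slack=20)
Total lines: 7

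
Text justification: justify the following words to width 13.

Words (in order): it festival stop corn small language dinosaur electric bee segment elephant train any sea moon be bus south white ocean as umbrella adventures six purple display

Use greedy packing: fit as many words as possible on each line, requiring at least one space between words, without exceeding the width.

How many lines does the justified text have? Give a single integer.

Line 1: ['it', 'festival'] (min_width=11, slack=2)
Line 2: ['stop', 'corn'] (min_width=9, slack=4)
Line 3: ['small'] (min_width=5, slack=8)
Line 4: ['language'] (min_width=8, slack=5)
Line 5: ['dinosaur'] (min_width=8, slack=5)
Line 6: ['electric', 'bee'] (min_width=12, slack=1)
Line 7: ['segment'] (min_width=7, slack=6)
Line 8: ['elephant'] (min_width=8, slack=5)
Line 9: ['train', 'any', 'sea'] (min_width=13, slack=0)
Line 10: ['moon', 'be', 'bus'] (min_width=11, slack=2)
Line 11: ['south', 'white'] (min_width=11, slack=2)
Line 12: ['ocean', 'as'] (min_width=8, slack=5)
Line 13: ['umbrella'] (min_width=8, slack=5)
Line 14: ['adventures'] (min_width=10, slack=3)
Line 15: ['six', 'purple'] (min_width=10, slack=3)
Line 16: ['display'] (min_width=7, slack=6)
Total lines: 16

Answer: 16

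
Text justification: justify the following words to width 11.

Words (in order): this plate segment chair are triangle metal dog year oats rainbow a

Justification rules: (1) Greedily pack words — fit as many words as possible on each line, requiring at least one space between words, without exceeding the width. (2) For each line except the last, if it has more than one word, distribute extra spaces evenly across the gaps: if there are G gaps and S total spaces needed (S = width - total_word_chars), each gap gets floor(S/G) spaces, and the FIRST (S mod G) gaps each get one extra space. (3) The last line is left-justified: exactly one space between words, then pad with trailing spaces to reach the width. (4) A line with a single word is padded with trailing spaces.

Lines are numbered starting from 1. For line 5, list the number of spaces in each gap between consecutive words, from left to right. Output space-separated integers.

Line 1: ['this', 'plate'] (min_width=10, slack=1)
Line 2: ['segment'] (min_width=7, slack=4)
Line 3: ['chair', 'are'] (min_width=9, slack=2)
Line 4: ['triangle'] (min_width=8, slack=3)
Line 5: ['metal', 'dog'] (min_width=9, slack=2)
Line 6: ['year', 'oats'] (min_width=9, slack=2)
Line 7: ['rainbow', 'a'] (min_width=9, slack=2)

Answer: 3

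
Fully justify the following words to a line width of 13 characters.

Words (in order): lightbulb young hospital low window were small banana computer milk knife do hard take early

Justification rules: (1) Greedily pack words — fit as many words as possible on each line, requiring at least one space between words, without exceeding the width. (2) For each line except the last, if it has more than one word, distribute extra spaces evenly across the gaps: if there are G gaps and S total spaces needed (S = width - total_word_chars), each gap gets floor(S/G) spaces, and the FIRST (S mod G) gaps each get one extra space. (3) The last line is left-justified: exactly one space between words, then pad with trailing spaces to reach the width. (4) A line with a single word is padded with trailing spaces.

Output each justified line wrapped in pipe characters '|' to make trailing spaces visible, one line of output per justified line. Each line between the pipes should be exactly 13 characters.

Line 1: ['lightbulb'] (min_width=9, slack=4)
Line 2: ['young'] (min_width=5, slack=8)
Line 3: ['hospital', 'low'] (min_width=12, slack=1)
Line 4: ['window', 'were'] (min_width=11, slack=2)
Line 5: ['small', 'banana'] (min_width=12, slack=1)
Line 6: ['computer', 'milk'] (min_width=13, slack=0)
Line 7: ['knife', 'do', 'hard'] (min_width=13, slack=0)
Line 8: ['take', 'early'] (min_width=10, slack=3)

Answer: |lightbulb    |
|young        |
|hospital  low|
|window   were|
|small  banana|
|computer milk|
|knife do hard|
|take early   |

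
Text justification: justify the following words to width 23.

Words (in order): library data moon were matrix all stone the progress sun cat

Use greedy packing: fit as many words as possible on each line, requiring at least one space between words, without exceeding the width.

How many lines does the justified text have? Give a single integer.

Answer: 3

Derivation:
Line 1: ['library', 'data', 'moon', 'were'] (min_width=22, slack=1)
Line 2: ['matrix', 'all', 'stone', 'the'] (min_width=20, slack=3)
Line 3: ['progress', 'sun', 'cat'] (min_width=16, slack=7)
Total lines: 3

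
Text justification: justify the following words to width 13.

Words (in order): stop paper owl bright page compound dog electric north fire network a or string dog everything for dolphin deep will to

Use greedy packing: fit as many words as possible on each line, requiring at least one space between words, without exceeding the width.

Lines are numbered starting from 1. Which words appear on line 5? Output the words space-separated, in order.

Line 1: ['stop', 'paper'] (min_width=10, slack=3)
Line 2: ['owl', 'bright'] (min_width=10, slack=3)
Line 3: ['page', 'compound'] (min_width=13, slack=0)
Line 4: ['dog', 'electric'] (min_width=12, slack=1)
Line 5: ['north', 'fire'] (min_width=10, slack=3)
Line 6: ['network', 'a', 'or'] (min_width=12, slack=1)
Line 7: ['string', 'dog'] (min_width=10, slack=3)
Line 8: ['everything'] (min_width=10, slack=3)
Line 9: ['for', 'dolphin'] (min_width=11, slack=2)
Line 10: ['deep', 'will', 'to'] (min_width=12, slack=1)

Answer: north fire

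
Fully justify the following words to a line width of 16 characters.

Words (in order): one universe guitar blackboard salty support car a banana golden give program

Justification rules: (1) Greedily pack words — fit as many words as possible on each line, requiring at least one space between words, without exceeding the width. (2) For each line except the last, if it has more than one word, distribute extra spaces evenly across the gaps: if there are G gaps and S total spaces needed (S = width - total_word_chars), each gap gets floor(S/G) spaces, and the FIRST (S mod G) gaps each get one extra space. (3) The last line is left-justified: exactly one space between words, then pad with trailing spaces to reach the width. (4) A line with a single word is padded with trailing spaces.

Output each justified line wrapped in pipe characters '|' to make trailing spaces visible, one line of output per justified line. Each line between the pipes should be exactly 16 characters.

Answer: |one     universe|
|guitar          |
|blackboard salty|
|support   car  a|
|banana    golden|
|give program    |

Derivation:
Line 1: ['one', 'universe'] (min_width=12, slack=4)
Line 2: ['guitar'] (min_width=6, slack=10)
Line 3: ['blackboard', 'salty'] (min_width=16, slack=0)
Line 4: ['support', 'car', 'a'] (min_width=13, slack=3)
Line 5: ['banana', 'golden'] (min_width=13, slack=3)
Line 6: ['give', 'program'] (min_width=12, slack=4)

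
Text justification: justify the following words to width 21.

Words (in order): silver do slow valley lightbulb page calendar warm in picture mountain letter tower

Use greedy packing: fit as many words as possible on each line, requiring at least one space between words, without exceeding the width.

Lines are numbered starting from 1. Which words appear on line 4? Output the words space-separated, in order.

Line 1: ['silver', 'do', 'slow', 'valley'] (min_width=21, slack=0)
Line 2: ['lightbulb', 'page'] (min_width=14, slack=7)
Line 3: ['calendar', 'warm', 'in'] (min_width=16, slack=5)
Line 4: ['picture', 'mountain'] (min_width=16, slack=5)
Line 5: ['letter', 'tower'] (min_width=12, slack=9)

Answer: picture mountain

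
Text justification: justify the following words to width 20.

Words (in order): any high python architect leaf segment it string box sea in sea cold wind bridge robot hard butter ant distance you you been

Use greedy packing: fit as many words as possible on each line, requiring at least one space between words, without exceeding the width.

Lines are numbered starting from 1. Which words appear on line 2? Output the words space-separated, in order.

Answer: architect leaf

Derivation:
Line 1: ['any', 'high', 'python'] (min_width=15, slack=5)
Line 2: ['architect', 'leaf'] (min_width=14, slack=6)
Line 3: ['segment', 'it', 'string'] (min_width=17, slack=3)
Line 4: ['box', 'sea', 'in', 'sea', 'cold'] (min_width=19, slack=1)
Line 5: ['wind', 'bridge', 'robot'] (min_width=17, slack=3)
Line 6: ['hard', 'butter', 'ant'] (min_width=15, slack=5)
Line 7: ['distance', 'you', 'you'] (min_width=16, slack=4)
Line 8: ['been'] (min_width=4, slack=16)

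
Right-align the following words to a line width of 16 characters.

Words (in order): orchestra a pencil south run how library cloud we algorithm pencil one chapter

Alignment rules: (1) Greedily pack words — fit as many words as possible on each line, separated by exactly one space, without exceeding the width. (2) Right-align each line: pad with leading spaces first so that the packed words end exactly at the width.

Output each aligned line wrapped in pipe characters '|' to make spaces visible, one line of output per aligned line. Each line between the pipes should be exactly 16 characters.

Answer: |     orchestra a|
|pencil south run|
|     how library|
|        cloud we|
|algorithm pencil|
|     one chapter|

Derivation:
Line 1: ['orchestra', 'a'] (min_width=11, slack=5)
Line 2: ['pencil', 'south', 'run'] (min_width=16, slack=0)
Line 3: ['how', 'library'] (min_width=11, slack=5)
Line 4: ['cloud', 'we'] (min_width=8, slack=8)
Line 5: ['algorithm', 'pencil'] (min_width=16, slack=0)
Line 6: ['one', 'chapter'] (min_width=11, slack=5)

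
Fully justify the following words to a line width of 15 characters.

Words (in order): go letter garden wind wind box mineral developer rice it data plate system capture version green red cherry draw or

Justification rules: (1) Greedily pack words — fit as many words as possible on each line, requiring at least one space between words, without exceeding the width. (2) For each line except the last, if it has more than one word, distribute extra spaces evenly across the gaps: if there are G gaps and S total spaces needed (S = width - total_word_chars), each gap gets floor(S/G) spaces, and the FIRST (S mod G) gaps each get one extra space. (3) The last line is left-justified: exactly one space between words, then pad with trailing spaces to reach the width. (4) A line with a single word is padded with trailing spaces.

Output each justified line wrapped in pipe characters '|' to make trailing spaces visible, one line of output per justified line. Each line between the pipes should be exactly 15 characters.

Line 1: ['go', 'letter'] (min_width=9, slack=6)
Line 2: ['garden', 'wind'] (min_width=11, slack=4)
Line 3: ['wind', 'box'] (min_width=8, slack=7)
Line 4: ['mineral'] (min_width=7, slack=8)
Line 5: ['developer', 'rice'] (min_width=14, slack=1)
Line 6: ['it', 'data', 'plate'] (min_width=13, slack=2)
Line 7: ['system', 'capture'] (min_width=14, slack=1)
Line 8: ['version', 'green'] (min_width=13, slack=2)
Line 9: ['red', 'cherry', 'draw'] (min_width=15, slack=0)
Line 10: ['or'] (min_width=2, slack=13)

Answer: |go       letter|
|garden     wind|
|wind        box|
|mineral        |
|developer  rice|
|it  data  plate|
|system  capture|
|version   green|
|red cherry draw|
|or             |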